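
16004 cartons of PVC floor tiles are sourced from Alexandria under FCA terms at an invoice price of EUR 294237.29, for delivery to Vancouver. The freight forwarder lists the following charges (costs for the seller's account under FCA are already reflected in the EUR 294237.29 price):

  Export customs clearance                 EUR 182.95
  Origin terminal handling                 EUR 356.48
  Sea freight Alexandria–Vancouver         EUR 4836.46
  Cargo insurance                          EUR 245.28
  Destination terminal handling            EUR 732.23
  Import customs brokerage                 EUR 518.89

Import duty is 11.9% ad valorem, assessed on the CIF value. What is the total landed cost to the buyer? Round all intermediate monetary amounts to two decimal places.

FCA: the seller delivers export-cleared goods to the carrier; the buyer bears costs from that point.
Already in the invoice (seller's account under FCA): export clearance — exclude.
CIF value = FCA price + origin terminal + freight + insurance = 294237.29 + 356.48 + 4836.46 + 245.28 = 299675.51
Import duty = 299675.51 × 11.9% = 35661.39
Buyer bears: origin terminal 356.48 + freight 4836.46 + insurance 245.28 + destination terminal 732.23 + brokerage 518.89 + duty 35661.39 = 42350.73
Landed cost = invoice 294237.29 + 42350.73 = 336588.02

Total landed cost: EUR 336588.02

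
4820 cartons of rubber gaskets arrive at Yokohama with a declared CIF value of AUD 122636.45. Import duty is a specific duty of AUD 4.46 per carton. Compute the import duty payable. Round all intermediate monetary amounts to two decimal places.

Import duty = 4820 × 4.46 = 21497.20

Import duty: AUD 21497.20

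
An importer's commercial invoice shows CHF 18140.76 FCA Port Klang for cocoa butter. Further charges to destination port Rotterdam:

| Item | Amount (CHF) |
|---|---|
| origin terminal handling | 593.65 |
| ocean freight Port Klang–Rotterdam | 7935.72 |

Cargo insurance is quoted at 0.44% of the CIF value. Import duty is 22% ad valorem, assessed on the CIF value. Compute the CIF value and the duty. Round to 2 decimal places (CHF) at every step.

Let C be the CIF value. C = FCA price + pre-shipment costs + freight + 0.44% × C
C − 0.44% × C = 18140.76 + 593.65 + 7935.72
0.9956 × C = 26670.13
C = 26670.13 / 0.9956 = 26788.00
Insurance premium = 0.44% × 26788.00 = 117.87
Import duty = 26788.00 × 22% = 5893.36

CIF value: CHF 26788.00; import duty: CHF 5893.36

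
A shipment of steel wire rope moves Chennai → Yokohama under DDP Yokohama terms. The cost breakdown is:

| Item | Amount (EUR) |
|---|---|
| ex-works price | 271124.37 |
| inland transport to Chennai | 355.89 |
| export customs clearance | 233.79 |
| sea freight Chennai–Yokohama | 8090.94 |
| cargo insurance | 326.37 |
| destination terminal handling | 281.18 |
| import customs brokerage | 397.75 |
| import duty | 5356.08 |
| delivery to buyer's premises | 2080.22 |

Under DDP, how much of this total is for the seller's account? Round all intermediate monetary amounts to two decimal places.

Seller's account: EUR 288246.59

DDP: the seller bears all costs including import duty.
Seller's account: goods 271124.37 + inland to port 355.89 + export clearance 233.79 + freight 8090.94 + insurance 326.37 + destination terminal 281.18 + brokerage 397.75 + duty 5356.08 + delivery 2080.22 = 288246.59
Buyer's account: 0.00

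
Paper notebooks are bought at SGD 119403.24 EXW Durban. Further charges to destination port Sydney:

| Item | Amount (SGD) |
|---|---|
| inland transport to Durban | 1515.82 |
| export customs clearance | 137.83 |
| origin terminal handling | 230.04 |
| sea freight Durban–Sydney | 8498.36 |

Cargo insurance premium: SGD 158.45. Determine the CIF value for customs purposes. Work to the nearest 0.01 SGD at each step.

CIF = EXW price + pre-shipment costs + freight + insurance
CIF = 119403.24 + 1515.82 + 137.83 + 230.04 + 8498.36 + 158.45 = 129943.74

CIF value: SGD 129943.74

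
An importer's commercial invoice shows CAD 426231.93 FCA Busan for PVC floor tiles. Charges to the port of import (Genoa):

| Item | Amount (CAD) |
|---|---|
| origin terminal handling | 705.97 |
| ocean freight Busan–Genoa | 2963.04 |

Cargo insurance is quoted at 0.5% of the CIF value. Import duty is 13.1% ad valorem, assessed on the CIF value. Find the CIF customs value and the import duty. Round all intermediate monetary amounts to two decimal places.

CIF value: CAD 432061.25; import duty: CAD 56600.02

Let C be the CIF value. C = FCA price + pre-shipment costs + freight + 0.5% × C
C − 0.5% × C = 426231.93 + 705.97 + 2963.04
0.995 × C = 429900.94
C = 429900.94 / 0.995 = 432061.25
Insurance premium = 0.5% × 432061.25 = 2160.31
Import duty = 432061.25 × 13.1% = 56600.02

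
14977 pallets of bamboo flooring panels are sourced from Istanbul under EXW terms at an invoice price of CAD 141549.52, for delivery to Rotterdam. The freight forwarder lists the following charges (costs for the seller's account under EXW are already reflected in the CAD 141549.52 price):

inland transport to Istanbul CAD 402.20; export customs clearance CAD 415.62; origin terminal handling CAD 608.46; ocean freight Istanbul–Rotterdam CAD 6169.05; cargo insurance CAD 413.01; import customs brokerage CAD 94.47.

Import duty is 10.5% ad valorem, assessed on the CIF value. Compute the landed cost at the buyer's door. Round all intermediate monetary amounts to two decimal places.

EXW: the seller makes goods available at their premises; the buyer bears all onward costs.
CIF value = EXW price + inland to port + export clearance + origin terminal + freight + insurance = 141549.52 + 402.20 + 415.62 + 608.46 + 6169.05 + 413.01 = 149557.86
Import duty = 149557.86 × 10.5% = 15703.58
Buyer bears: inland to port 402.20 + export clearance 415.62 + origin terminal 608.46 + freight 6169.05 + insurance 413.01 + brokerage 94.47 + duty 15703.58 = 23806.39
Landed cost = invoice 141549.52 + 23806.39 = 165355.91

Total landed cost: CAD 165355.91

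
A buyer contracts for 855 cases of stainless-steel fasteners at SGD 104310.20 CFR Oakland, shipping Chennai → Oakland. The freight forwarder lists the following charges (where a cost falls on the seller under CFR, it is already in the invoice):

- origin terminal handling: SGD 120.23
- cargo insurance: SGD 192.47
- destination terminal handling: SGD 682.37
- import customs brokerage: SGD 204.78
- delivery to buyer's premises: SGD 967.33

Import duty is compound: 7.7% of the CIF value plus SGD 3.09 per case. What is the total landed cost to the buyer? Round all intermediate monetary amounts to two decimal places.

CFR: the seller pays costs through ocean freight to the destination port, but not insurance.
Already in the invoice (seller's account under CFR): origin terminal — exclude.
CIF value = CFR price + insurance = 104310.20 + 192.47 = 104502.67
Ad valorem component: 104502.67 × 7.7% = 8046.71
Specific component: 855 × 3.09 = 2641.95
Import duty = 8046.71 + 2641.95 = 10688.66
Buyer bears: insurance 192.47 + destination terminal 682.37 + brokerage 204.78 + delivery 967.33 + duty 10688.66 = 12735.61
Landed cost = invoice 104310.20 + 12735.61 = 117045.81

Total landed cost: SGD 117045.81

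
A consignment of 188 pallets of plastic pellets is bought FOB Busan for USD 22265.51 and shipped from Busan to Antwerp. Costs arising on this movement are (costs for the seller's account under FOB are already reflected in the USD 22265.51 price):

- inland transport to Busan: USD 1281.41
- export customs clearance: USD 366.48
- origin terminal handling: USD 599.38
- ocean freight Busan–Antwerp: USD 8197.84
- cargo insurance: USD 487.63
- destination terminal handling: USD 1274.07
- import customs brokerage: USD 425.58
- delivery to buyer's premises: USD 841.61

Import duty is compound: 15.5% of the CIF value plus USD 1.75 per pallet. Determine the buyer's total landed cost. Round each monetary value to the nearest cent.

FOB: the seller bears costs until goods are on board at the origin port; the buyer bears freight, insurance and all costs thereafter.
Already in the invoice (seller's account under FOB): inland to port, export clearance, origin terminal — exclude.
CIF value = FOB price + freight + insurance = 22265.51 + 8197.84 + 487.63 = 30950.98
Ad valorem component: 30950.98 × 15.5% = 4797.40
Specific component: 188 × 1.75 = 329.00
Import duty = 4797.40 + 329.00 = 5126.40
Buyer bears: freight 8197.84 + insurance 487.63 + destination terminal 1274.07 + brokerage 425.58 + delivery 841.61 + duty 5126.40 = 16353.13
Landed cost = invoice 22265.51 + 16353.13 = 38618.64

Total landed cost: USD 38618.64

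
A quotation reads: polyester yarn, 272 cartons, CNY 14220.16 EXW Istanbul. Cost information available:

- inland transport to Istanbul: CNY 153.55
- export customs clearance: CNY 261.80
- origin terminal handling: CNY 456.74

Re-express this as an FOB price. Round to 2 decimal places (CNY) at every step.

From EXW to FOB, the seller additionally bears: inland to port, export clearance, origin terminal.
FOB price = 14220.16 + 153.55 + 261.80 + 456.74 = 15092.25

FOB price: CNY 15092.25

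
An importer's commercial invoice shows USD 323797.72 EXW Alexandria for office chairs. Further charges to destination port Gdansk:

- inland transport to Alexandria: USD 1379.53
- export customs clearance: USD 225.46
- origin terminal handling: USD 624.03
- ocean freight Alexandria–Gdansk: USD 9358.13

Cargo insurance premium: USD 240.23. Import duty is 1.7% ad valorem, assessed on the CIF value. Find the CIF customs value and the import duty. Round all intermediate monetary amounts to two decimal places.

CIF value: USD 335625.10; import duty: USD 5705.63

CIF = EXW price + pre-shipment costs + freight + insurance
CIF = 323797.72 + 1379.53 + 225.46 + 624.03 + 9358.13 + 240.23 = 335625.10
Import duty = 335625.10 × 1.7% = 5705.63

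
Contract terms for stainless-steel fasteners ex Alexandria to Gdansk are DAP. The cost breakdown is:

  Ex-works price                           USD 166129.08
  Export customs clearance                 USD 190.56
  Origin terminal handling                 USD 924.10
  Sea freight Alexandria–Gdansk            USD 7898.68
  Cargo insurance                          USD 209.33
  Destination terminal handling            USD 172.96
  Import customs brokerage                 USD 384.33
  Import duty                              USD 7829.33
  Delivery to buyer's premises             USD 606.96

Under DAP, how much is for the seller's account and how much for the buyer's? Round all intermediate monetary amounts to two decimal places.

DAP: the seller bears all costs to the named destination except import duty and clearance.
Seller's account: goods 166129.08 + export clearance 190.56 + origin terminal 924.10 + freight 7898.68 + insurance 209.33 + destination terminal 172.96 + delivery 606.96 = 176131.67
Buyer's account: brokerage 384.33 + duty 7829.33 = 8213.66

Seller: USD 176131.67; buyer: USD 8213.66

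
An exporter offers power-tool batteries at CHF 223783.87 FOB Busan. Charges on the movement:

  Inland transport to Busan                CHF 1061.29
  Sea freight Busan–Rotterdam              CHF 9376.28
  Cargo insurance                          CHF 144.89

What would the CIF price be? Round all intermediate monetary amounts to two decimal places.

CIF price: CHF 233305.04

Not relevant to the conversion: inland to port — on the seller under both FOB and CIF; already in the FOB price and stays in the CIF price.
From FOB to CIF, the seller additionally bears: freight, insurance.
CIF price = 223783.87 + 9376.28 + 144.89 = 233305.04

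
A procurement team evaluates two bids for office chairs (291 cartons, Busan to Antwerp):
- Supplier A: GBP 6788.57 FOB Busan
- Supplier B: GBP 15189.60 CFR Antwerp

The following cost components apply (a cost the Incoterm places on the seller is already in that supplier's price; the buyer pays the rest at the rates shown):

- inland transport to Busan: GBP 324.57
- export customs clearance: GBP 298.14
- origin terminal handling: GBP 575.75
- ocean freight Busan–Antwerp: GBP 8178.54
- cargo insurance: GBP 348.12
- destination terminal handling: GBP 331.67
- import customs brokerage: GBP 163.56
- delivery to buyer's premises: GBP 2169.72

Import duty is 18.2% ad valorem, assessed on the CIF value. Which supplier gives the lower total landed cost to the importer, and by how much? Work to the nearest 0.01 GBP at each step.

Supplier A (FOB):
CIF value = FOB price + freight + insurance = 6788.57 + 8178.54 + 348.12 = 15315.23
Import duty = 15315.23 × 18.2% = 2787.37
Buyer bears (A): 8178.54 + 348.12 + 331.67 + 163.56 + 2169.72 = 11191.61
Landed cost (A) = invoice 6788.57 + 11191.61 + duty 2787.37 = 20767.55
Supplier B (CFR):
CIF value = CFR price + insurance = 15189.60 + 348.12 = 15537.72
Import duty = 15537.72 × 18.2% = 2827.87
Buyer bears (B): 348.12 + 331.67 + 163.56 + 2169.72 = 3013.07
Landed cost (B) = invoice 15189.60 + 3013.07 + duty 2827.87 = 21030.54
Difference = |20767.55 − 21030.54| = 262.99

Supplier A is cheaper by GBP 262.99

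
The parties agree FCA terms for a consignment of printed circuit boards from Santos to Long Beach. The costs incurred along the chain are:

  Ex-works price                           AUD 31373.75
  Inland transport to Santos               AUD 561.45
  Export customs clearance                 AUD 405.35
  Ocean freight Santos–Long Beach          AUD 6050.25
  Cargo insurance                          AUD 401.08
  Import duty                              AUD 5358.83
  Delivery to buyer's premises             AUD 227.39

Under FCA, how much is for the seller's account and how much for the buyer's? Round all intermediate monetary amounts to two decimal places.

FCA: the seller delivers export-cleared goods to the carrier; the buyer bears costs from that point.
Seller's account: goods 31373.75 + inland to port 561.45 + export clearance 405.35 = 32340.55
Buyer's account: freight 6050.25 + insurance 401.08 + duty 5358.83 + delivery 227.39 = 12037.55

Seller: AUD 32340.55; buyer: AUD 12037.55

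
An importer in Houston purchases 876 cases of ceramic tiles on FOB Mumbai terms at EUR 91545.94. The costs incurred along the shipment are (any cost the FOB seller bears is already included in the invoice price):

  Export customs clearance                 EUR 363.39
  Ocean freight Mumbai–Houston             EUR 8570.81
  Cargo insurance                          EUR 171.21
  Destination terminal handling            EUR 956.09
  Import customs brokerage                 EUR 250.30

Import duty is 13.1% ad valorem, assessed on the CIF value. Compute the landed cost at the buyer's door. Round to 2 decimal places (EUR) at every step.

FOB: the seller bears costs until goods are on board at the origin port; the buyer bears freight, insurance and all costs thereafter.
Already in the invoice (seller's account under FOB): export clearance — exclude.
CIF value = FOB price + freight + insurance = 91545.94 + 8570.81 + 171.21 = 100287.96
Import duty = 100287.96 × 13.1% = 13137.72
Buyer bears: freight 8570.81 + insurance 171.21 + destination terminal 956.09 + brokerage 250.30 + duty 13137.72 = 23086.13
Landed cost = invoice 91545.94 + 23086.13 = 114632.07

Total landed cost: EUR 114632.07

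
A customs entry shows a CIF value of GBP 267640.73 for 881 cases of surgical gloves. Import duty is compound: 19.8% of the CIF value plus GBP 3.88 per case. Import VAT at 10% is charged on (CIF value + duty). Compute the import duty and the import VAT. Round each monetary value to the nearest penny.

Import duty: GBP 56411.14; import VAT: GBP 32405.19

Ad valorem component: 267640.73 × 19.8% = 52992.86
Specific component: 881 × 3.88 = 3418.28
Import duty = 52992.86 + 3418.28 = 56411.14
VAT base = CIF + duty = 267640.73 + 56411.14 = 324051.87
Import VAT = 324051.87 × 10% = 32405.19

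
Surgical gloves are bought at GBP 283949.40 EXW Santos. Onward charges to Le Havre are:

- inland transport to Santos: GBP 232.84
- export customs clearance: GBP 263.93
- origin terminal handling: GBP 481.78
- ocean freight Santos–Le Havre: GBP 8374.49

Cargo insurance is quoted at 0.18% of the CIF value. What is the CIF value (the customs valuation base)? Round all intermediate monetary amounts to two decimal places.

Let C be the CIF value. C = EXW price + pre-shipment costs + freight + 0.18% × C
C − 0.18% × C = 283949.40 + 232.84 + 263.93 + 481.78 + 8374.49
0.9982 × C = 293302.44
C = 293302.44 / 0.9982 = 293831.34
Insurance premium = 0.18% × 293831.34 = 528.90

CIF value: GBP 293831.34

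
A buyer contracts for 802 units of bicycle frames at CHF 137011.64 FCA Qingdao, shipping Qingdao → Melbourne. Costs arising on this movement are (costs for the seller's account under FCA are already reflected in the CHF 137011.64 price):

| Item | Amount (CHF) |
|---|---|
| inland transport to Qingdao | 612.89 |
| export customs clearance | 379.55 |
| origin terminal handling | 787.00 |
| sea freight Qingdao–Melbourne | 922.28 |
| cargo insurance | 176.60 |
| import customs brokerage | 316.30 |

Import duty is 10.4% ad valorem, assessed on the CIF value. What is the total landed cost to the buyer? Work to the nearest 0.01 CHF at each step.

Total landed cost: CHF 153659.16

FCA: the seller delivers export-cleared goods to the carrier; the buyer bears costs from that point.
Already in the invoice (seller's account under FCA): inland to port, export clearance — exclude.
CIF value = FCA price + origin terminal + freight + insurance = 137011.64 + 787.00 + 922.28 + 176.60 = 138897.52
Import duty = 138897.52 × 10.4% = 14445.34
Buyer bears: origin terminal 787.00 + freight 922.28 + insurance 176.60 + brokerage 316.30 + duty 14445.34 = 16647.52
Landed cost = invoice 137011.64 + 16647.52 = 153659.16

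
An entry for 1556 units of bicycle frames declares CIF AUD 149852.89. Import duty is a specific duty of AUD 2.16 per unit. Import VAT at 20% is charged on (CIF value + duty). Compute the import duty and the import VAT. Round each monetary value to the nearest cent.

Import duty: AUD 3360.96; import VAT: AUD 30642.77

Import duty = 1556 × 2.16 = 3360.96
VAT base = CIF + duty = 149852.89 + 3360.96 = 153213.85
Import VAT = 153213.85 × 20% = 30642.77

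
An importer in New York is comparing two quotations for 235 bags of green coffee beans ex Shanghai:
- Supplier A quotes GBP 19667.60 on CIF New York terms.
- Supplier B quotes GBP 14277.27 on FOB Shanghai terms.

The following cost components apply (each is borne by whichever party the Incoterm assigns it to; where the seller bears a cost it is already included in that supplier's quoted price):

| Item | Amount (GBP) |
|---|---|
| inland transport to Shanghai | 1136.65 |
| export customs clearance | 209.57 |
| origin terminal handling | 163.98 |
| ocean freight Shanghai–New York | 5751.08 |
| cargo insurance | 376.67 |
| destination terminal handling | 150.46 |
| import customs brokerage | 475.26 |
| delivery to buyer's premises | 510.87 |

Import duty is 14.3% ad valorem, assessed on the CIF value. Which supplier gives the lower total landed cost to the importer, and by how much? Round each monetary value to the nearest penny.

Supplier A is cheaper by GBP 842.87

Supplier A (CIF):
The CIF price already equals the CIF value: 19667.60
Import duty = 19667.60 × 14.3% = 2812.47
Buyer bears (A): 150.46 + 475.26 + 510.87 = 1136.59
Landed cost (A) = invoice 19667.60 + 1136.59 + duty 2812.47 = 23616.66
Supplier B (FOB):
CIF value = FOB price + freight + insurance = 14277.27 + 5751.08 + 376.67 = 20405.02
Import duty = 20405.02 × 14.3% = 2917.92
Buyer bears (B): 5751.08 + 376.67 + 150.46 + 475.26 + 510.87 = 7264.34
Landed cost (B) = invoice 14277.27 + 7264.34 + duty 2917.92 = 24459.53
Difference = |23616.66 − 24459.53| = 842.87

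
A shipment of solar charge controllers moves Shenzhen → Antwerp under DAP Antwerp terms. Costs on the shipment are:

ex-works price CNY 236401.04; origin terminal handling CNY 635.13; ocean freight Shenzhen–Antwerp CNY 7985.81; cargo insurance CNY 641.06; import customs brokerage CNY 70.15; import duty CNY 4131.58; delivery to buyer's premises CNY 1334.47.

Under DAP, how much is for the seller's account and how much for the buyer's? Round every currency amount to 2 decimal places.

Seller: CNY 246997.51; buyer: CNY 4201.73

DAP: the seller bears all costs to the named destination except import duty and clearance.
Seller's account: goods 236401.04 + origin terminal 635.13 + freight 7985.81 + insurance 641.06 + delivery 1334.47 = 246997.51
Buyer's account: brokerage 70.15 + duty 4131.58 = 4201.73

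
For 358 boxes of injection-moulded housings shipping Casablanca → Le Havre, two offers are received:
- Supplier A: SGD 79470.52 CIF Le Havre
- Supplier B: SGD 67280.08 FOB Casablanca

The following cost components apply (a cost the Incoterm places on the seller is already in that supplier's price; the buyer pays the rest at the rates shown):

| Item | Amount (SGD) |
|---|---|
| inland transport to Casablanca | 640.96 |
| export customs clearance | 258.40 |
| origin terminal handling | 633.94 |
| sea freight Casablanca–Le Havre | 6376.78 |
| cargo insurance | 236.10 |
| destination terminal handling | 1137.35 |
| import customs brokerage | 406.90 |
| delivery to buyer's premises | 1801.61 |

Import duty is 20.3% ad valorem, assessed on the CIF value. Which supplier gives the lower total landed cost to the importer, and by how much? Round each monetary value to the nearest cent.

Supplier A (CIF):
The CIF price already equals the CIF value: 79470.52
Import duty = 79470.52 × 20.3% = 16132.52
Buyer bears (A): 1137.35 + 406.90 + 1801.61 = 3345.86
Landed cost (A) = invoice 79470.52 + 3345.86 + duty 16132.52 = 98948.90
Supplier B (FOB):
CIF value = FOB price + freight + insurance = 67280.08 + 6376.78 + 236.10 = 73892.96
Import duty = 73892.96 × 20.3% = 15000.27
Buyer bears (B): 6376.78 + 236.10 + 1137.35 + 406.90 + 1801.61 = 9958.74
Landed cost (B) = invoice 67280.08 + 9958.74 + duty 15000.27 = 92239.09
Difference = |98948.90 − 92239.09| = 6709.81

Supplier B is cheaper by SGD 6709.81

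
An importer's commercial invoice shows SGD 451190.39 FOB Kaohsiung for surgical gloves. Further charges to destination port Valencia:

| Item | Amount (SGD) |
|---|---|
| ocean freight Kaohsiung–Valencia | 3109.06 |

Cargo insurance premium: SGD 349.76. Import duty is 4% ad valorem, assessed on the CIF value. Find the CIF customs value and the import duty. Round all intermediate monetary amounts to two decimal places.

CIF value: SGD 454649.21; import duty: SGD 18185.97

CIF = FOB price + freight + insurance
CIF = 451190.39 + 3109.06 + 349.76 = 454649.21
Import duty = 454649.21 × 4% = 18185.97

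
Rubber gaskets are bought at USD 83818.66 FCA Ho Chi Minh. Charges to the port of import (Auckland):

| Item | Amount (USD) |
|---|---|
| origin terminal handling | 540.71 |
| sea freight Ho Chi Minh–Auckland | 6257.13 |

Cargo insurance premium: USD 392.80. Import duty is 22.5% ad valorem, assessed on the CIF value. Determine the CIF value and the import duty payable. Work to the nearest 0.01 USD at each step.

CIF value: USD 91009.30; import duty: USD 20477.09

CIF = FCA price + pre-shipment costs + freight + insurance
CIF = 83818.66 + 540.71 + 6257.13 + 392.80 = 91009.30
Import duty = 91009.30 × 22.5% = 20477.09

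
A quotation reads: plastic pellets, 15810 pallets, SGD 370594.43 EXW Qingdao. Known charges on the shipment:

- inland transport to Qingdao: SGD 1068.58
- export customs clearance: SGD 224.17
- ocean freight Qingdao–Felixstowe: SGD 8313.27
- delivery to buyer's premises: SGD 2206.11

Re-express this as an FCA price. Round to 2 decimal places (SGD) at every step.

Not relevant to the conversion: delivery, freight — on the buyer under both terms; not part of either seller's price.
From EXW to FCA, the seller additionally bears: inland to port, export clearance.
FCA price = 370594.43 + 1068.58 + 224.17 = 371887.18

FCA price: SGD 371887.18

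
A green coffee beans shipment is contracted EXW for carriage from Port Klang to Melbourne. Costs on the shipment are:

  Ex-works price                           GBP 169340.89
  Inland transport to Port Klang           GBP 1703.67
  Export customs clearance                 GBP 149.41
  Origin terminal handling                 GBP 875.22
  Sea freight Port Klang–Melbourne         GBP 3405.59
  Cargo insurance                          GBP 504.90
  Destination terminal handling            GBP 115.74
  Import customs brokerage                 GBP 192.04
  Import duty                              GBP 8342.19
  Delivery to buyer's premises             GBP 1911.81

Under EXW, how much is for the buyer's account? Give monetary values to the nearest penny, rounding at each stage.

Buyer's account: GBP 17200.57

EXW: the seller makes goods available at their premises; the buyer bears all onward costs.
Seller's account: goods 169340.89 = 169340.89
Buyer's account: inland to port 1703.67 + export clearance 149.41 + origin terminal 875.22 + freight 3405.59 + insurance 504.90 + destination terminal 115.74 + brokerage 192.04 + duty 8342.19 + delivery 1911.81 = 17200.57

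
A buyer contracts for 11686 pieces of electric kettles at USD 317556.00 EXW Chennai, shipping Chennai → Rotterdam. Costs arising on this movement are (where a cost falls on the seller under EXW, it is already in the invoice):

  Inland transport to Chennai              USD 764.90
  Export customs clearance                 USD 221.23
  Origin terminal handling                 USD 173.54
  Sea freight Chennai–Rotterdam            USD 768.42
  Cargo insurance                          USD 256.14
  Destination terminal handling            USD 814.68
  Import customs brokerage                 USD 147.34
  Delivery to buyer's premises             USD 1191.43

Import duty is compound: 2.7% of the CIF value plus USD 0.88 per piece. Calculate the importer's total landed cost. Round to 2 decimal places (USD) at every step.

EXW: the seller makes goods available at their premises; the buyer bears all onward costs.
CIF value = EXW price + inland to port + export clearance + origin terminal + freight + insurance = 317556.00 + 764.90 + 221.23 + 173.54 + 768.42 + 256.14 = 319740.23
Ad valorem component: 319740.23 × 2.7% = 8632.99
Specific component: 11686 × 0.88 = 10283.68
Import duty = 8632.99 + 10283.68 = 18916.67
Buyer bears: inland to port 764.90 + export clearance 221.23 + origin terminal 173.54 + freight 768.42 + insurance 256.14 + destination terminal 814.68 + brokerage 147.34 + delivery 1191.43 + duty 18916.67 = 23254.35
Landed cost = invoice 317556.00 + 23254.35 = 340810.35

Total landed cost: USD 340810.35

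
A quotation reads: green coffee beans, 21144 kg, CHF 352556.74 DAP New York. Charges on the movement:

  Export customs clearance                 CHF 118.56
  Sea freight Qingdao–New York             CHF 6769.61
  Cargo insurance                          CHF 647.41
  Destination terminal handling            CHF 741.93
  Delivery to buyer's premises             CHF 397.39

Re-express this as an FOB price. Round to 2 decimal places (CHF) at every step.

FOB price: CHF 344000.40

Not relevant to the conversion: export clearance — on the seller under both DAP and FOB; already in the DAP price and stays in the FOB price.
From DAP to FOB, the seller no longer bears: freight, insurance, destination terminal, delivery.
FOB price = 352556.74 − 6769.61 − 647.41 − 741.93 − 397.39 = 344000.40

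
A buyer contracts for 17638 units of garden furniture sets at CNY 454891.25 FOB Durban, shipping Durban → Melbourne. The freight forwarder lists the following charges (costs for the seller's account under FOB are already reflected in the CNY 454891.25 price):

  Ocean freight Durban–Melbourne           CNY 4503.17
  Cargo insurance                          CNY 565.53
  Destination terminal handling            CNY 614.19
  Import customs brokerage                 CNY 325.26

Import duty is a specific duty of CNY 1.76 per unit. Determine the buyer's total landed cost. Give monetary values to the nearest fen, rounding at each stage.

FOB: the seller bears costs until goods are on board at the origin port; the buyer bears freight, insurance and all costs thereafter.
CIF value = FOB price + freight + insurance = 454891.25 + 4503.17 + 565.53 = 459959.95
Import duty = 17638 × 1.76 = 31042.88
Buyer bears: freight 4503.17 + insurance 565.53 + destination terminal 614.19 + brokerage 325.26 + duty 31042.88 = 37051.03
Landed cost = invoice 454891.25 + 37051.03 = 491942.28

Total landed cost: CNY 491942.28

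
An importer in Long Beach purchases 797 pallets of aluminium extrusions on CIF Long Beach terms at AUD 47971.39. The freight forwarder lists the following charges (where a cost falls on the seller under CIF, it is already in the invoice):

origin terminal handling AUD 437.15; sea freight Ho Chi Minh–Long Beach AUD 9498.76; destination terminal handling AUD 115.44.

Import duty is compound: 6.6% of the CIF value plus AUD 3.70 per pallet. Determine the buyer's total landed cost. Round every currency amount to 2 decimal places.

Total landed cost: AUD 54201.84

CIF: the seller pays costs through ocean freight and marine insurance to the destination port.
Already in the invoice (seller's account under CIF): origin terminal, freight — exclude.
The CIF price already equals the CIF value: 47971.39
Ad valorem component: 47971.39 × 6.6% = 3166.11
Specific component: 797 × 3.70 = 2948.90
Import duty = 3166.11 + 2948.90 = 6115.01
Buyer bears: destination terminal 115.44 + duty 6115.01 = 6230.45
Landed cost = invoice 47971.39 + 6230.45 = 54201.84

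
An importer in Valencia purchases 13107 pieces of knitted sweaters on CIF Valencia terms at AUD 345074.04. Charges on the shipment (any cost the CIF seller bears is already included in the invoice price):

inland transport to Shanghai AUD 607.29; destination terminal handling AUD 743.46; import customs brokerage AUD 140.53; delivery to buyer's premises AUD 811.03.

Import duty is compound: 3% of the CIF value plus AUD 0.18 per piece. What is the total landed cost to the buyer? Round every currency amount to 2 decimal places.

Total landed cost: AUD 359480.54

CIF: the seller pays costs through ocean freight and marine insurance to the destination port.
Already in the invoice (seller's account under CIF): inland to port — exclude.
The CIF price already equals the CIF value: 345074.04
Ad valorem component: 345074.04 × 3% = 10352.22
Specific component: 13107 × 0.18 = 2359.26
Import duty = 10352.22 + 2359.26 = 12711.48
Buyer bears: destination terminal 743.46 + brokerage 140.53 + delivery 811.03 + duty 12711.48 = 14406.50
Landed cost = invoice 345074.04 + 14406.50 = 359480.54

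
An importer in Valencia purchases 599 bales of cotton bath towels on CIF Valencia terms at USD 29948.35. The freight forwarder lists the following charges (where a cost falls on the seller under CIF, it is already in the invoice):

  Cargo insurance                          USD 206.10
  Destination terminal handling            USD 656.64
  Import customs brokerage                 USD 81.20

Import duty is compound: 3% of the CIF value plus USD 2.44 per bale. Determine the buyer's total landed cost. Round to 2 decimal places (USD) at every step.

CIF: the seller pays costs through ocean freight and marine insurance to the destination port.
Already in the invoice (seller's account under CIF): insurance — exclude.
The CIF price already equals the CIF value: 29948.35
Ad valorem component: 29948.35 × 3% = 898.45
Specific component: 599 × 2.44 = 1461.56
Import duty = 898.45 + 1461.56 = 2360.01
Buyer bears: destination terminal 656.64 + brokerage 81.20 + duty 2360.01 = 3097.85
Landed cost = invoice 29948.35 + 3097.85 = 33046.20

Total landed cost: USD 33046.20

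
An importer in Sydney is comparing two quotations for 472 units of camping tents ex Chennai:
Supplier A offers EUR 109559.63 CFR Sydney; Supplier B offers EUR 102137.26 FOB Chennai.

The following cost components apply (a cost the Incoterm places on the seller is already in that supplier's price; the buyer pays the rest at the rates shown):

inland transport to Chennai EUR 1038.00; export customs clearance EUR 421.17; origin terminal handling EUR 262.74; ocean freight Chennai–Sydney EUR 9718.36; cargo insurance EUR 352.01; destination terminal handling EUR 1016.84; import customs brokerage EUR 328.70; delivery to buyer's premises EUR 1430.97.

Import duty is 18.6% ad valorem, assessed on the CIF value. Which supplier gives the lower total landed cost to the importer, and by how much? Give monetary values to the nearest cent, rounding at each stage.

Supplier A (CFR):
CIF value = CFR price + insurance = 109559.63 + 352.01 = 109911.64
Import duty = 109911.64 × 18.6% = 20443.57
Buyer bears (A): 352.01 + 1016.84 + 328.70 + 1430.97 = 3128.52
Landed cost (A) = invoice 109559.63 + 3128.52 + duty 20443.57 = 133131.72
Supplier B (FOB):
CIF value = FOB price + freight + insurance = 102137.26 + 9718.36 + 352.01 = 112207.63
Import duty = 112207.63 × 18.6% = 20870.62
Buyer bears (B): 9718.36 + 352.01 + 1016.84 + 328.70 + 1430.97 = 12846.88
Landed cost (B) = invoice 102137.26 + 12846.88 + duty 20870.62 = 135854.76
Difference = |133131.72 − 135854.76| = 2723.04

Supplier A is cheaper by EUR 2723.04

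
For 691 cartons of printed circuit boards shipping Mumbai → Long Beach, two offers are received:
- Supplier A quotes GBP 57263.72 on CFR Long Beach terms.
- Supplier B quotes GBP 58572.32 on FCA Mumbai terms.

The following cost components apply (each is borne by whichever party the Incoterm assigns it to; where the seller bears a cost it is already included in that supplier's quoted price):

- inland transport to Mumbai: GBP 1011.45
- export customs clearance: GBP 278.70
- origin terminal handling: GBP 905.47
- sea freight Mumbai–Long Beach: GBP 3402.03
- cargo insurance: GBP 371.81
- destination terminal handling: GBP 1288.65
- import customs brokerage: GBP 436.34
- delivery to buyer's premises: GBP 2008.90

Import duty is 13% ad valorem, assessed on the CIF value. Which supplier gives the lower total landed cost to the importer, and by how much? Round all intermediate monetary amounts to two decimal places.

Supplier A (CFR):
CIF value = CFR price + insurance = 57263.72 + 371.81 = 57635.53
Import duty = 57635.53 × 13% = 7492.62
Buyer bears (A): 371.81 + 1288.65 + 436.34 + 2008.90 = 4105.70
Landed cost (A) = invoice 57263.72 + 4105.70 + duty 7492.62 = 68862.04
Supplier B (FCA):
CIF value = FCA price + origin terminal + freight + insurance = 58572.32 + 905.47 + 3402.03 + 371.81 = 63251.63
Import duty = 63251.63 × 13% = 8222.71
Buyer bears (B): 905.47 + 3402.03 + 371.81 + 1288.65 + 436.34 + 2008.90 = 8413.20
Landed cost (B) = invoice 58572.32 + 8413.20 + duty 8222.71 = 75208.23
Difference = |68862.04 − 75208.23| = 6346.19

Supplier A is cheaper by GBP 6346.19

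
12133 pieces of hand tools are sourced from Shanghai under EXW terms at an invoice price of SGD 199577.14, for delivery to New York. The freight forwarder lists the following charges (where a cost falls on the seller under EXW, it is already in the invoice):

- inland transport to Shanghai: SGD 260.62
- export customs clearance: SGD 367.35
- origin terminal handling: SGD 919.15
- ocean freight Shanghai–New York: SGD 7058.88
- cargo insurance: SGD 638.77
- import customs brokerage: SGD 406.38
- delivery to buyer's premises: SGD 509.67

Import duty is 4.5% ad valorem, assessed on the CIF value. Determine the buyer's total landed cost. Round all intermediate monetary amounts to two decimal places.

Total landed cost: SGD 219134.95

EXW: the seller makes goods available at their premises; the buyer bears all onward costs.
CIF value = EXW price + inland to port + export clearance + origin terminal + freight + insurance = 199577.14 + 260.62 + 367.35 + 919.15 + 7058.88 + 638.77 = 208821.91
Import duty = 208821.91 × 4.5% = 9396.99
Buyer bears: inland to port 260.62 + export clearance 367.35 + origin terminal 919.15 + freight 7058.88 + insurance 638.77 + brokerage 406.38 + delivery 509.67 + duty 9396.99 = 19557.81
Landed cost = invoice 199577.14 + 19557.81 = 219134.95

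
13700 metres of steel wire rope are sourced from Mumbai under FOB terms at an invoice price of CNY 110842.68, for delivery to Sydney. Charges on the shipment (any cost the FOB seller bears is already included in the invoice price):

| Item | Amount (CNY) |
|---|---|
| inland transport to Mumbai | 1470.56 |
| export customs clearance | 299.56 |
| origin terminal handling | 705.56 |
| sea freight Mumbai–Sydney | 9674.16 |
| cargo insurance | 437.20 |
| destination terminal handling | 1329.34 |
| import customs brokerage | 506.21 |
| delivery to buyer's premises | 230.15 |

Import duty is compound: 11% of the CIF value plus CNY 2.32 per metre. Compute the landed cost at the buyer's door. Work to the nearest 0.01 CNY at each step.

FOB: the seller bears costs until goods are on board at the origin port; the buyer bears freight, insurance and all costs thereafter.
Already in the invoice (seller's account under FOB): inland to port, export clearance, origin terminal — exclude.
CIF value = FOB price + freight + insurance = 110842.68 + 9674.16 + 437.20 = 120954.04
Ad valorem component: 120954.04 × 11% = 13304.94
Specific component: 13700 × 2.32 = 31784.00
Import duty = 13304.94 + 31784.00 = 45088.94
Buyer bears: freight 9674.16 + insurance 437.20 + destination terminal 1329.34 + brokerage 506.21 + delivery 230.15 + duty 45088.94 = 57266.00
Landed cost = invoice 110842.68 + 57266.00 = 168108.68

Total landed cost: CNY 168108.68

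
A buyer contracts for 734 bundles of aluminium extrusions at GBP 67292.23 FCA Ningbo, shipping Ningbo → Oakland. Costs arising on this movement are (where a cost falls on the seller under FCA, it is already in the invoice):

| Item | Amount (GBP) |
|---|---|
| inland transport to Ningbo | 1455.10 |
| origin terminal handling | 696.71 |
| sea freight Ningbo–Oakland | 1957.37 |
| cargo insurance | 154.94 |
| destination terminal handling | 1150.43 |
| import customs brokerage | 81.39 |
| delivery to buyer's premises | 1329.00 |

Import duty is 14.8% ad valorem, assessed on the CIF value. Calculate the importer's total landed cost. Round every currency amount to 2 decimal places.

FCA: the seller delivers export-cleared goods to the carrier; the buyer bears costs from that point.
Already in the invoice (seller's account under FCA): inland to port — exclude.
CIF value = FCA price + origin terminal + freight + insurance = 67292.23 + 696.71 + 1957.37 + 154.94 = 70101.25
Import duty = 70101.25 × 14.8% = 10374.99
Buyer bears: origin terminal 696.71 + freight 1957.37 + insurance 154.94 + destination terminal 1150.43 + brokerage 81.39 + delivery 1329.00 + duty 10374.99 = 15744.83
Landed cost = invoice 67292.23 + 15744.83 = 83037.06

Total landed cost: GBP 83037.06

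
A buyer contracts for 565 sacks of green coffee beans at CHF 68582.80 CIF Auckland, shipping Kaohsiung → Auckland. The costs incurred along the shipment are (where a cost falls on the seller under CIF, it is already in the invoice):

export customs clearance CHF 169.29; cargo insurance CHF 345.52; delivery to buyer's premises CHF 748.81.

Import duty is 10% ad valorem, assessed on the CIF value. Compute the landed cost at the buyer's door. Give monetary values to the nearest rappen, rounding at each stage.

CIF: the seller pays costs through ocean freight and marine insurance to the destination port.
Already in the invoice (seller's account under CIF): export clearance, insurance — exclude.
The CIF price already equals the CIF value: 68582.80
Import duty = 68582.80 × 10% = 6858.28
Buyer bears: delivery 748.81 + duty 6858.28 = 7607.09
Landed cost = invoice 68582.80 + 7607.09 = 76189.89

Total landed cost: CHF 76189.89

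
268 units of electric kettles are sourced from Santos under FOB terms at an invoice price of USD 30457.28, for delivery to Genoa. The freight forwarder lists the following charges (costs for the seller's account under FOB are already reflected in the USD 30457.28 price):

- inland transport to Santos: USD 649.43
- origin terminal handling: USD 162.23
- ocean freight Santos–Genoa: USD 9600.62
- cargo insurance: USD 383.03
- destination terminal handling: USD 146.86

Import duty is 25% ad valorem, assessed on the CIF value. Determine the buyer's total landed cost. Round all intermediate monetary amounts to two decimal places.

Total landed cost: USD 50698.02

FOB: the seller bears costs until goods are on board at the origin port; the buyer bears freight, insurance and all costs thereafter.
Already in the invoice (seller's account under FOB): inland to port, origin terminal — exclude.
CIF value = FOB price + freight + insurance = 30457.28 + 9600.62 + 383.03 = 40440.93
Import duty = 40440.93 × 25% = 10110.23
Buyer bears: freight 9600.62 + insurance 383.03 + destination terminal 146.86 + duty 10110.23 = 20240.74
Landed cost = invoice 30457.28 + 20240.74 = 50698.02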